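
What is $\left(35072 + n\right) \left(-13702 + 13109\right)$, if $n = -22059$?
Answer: $-7716709$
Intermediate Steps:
$\left(35072 + n\right) \left(-13702 + 13109\right) = \left(35072 - 22059\right) \left(-13702 + 13109\right) = 13013 \left(-593\right) = -7716709$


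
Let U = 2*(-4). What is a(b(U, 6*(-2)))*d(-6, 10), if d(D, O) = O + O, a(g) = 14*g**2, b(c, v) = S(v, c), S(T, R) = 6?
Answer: 10080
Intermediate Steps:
U = -8
b(c, v) = 6
d(D, O) = 2*O
a(b(U, 6*(-2)))*d(-6, 10) = (14*6**2)*(2*10) = (14*36)*20 = 504*20 = 10080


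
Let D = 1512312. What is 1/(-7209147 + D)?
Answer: -1/5696835 ≈ -1.7554e-7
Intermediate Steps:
1/(-7209147 + D) = 1/(-7209147 + 1512312) = 1/(-5696835) = -1/5696835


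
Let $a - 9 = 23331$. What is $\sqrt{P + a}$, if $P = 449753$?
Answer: $17 \sqrt{1637} \approx 687.82$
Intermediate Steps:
$a = 23340$ ($a = 9 + 23331 = 23340$)
$\sqrt{P + a} = \sqrt{449753 + 23340} = \sqrt{473093} = 17 \sqrt{1637}$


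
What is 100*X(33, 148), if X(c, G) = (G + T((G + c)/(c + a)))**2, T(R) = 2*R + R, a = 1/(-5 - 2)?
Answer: 1431941281/529 ≈ 2.7069e+6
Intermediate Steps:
a = -1/7 (a = 1/(-7) = -1/7 ≈ -0.14286)
T(R) = 3*R
X(c, G) = (G + 3*(G + c)/(-1/7 + c))**2 (X(c, G) = (G + 3*((G + c)/(c - 1/7)))**2 = (G + 3*((G + c)/(-1/7 + c)))**2 = (G + 3*(G + c)/(-1/7 + c))**2)
100*X(33, 148) = 100*((20*148 + 21*33 + 7*148*33)**2/(-1 + 7*33)**2) = 100*((2960 + 693 + 34188)**2/(-1 + 231)**2) = 100*(37841**2/230**2) = 100*((1/52900)*1431941281) = 100*(1431941281/52900) = 1431941281/529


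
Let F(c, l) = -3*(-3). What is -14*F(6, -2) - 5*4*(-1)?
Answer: -106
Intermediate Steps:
F(c, l) = 9
-14*F(6, -2) - 5*4*(-1) = -14*9 - 5*4*(-1) = -126 - 20*(-1) = -126 + 20 = -106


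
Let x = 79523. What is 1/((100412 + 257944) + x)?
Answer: 1/437879 ≈ 2.2837e-6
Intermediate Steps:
1/((100412 + 257944) + x) = 1/((100412 + 257944) + 79523) = 1/(358356 + 79523) = 1/437879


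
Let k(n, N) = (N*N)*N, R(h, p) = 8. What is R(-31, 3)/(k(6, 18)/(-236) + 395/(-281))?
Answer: -132632/433003 ≈ -0.30631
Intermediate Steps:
k(n, N) = N³ (k(n, N) = N²*N = N³)
R(-31, 3)/(k(6, 18)/(-236) + 395/(-281)) = 8/(18³/(-236) + 395/(-281)) = 8/(5832*(-1/236) + 395*(-1/281)) = 8/(-1458/59 - 395/281) = 8/(-433003/16579) = 8*(-16579/433003) = -132632/433003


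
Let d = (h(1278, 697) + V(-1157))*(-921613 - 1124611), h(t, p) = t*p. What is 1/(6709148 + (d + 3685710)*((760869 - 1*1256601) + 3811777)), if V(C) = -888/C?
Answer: -1157/6993105440792293476614 ≈ -1.6545e-19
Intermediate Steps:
h(t, p) = p*t
d = -2108873547141600/1157 (d = (697*1278 - 888/(-1157))*(-921613 - 1124611) = (890766 - 888*(-1/1157))*(-2046224) = (890766 + 888/1157)*(-2046224) = (1030617150/1157)*(-2046224) = -2108873547141600/1157 ≈ -1.8227e+12)
1/(6709148 + (d + 3685710)*((760869 - 1*1256601) + 3811777)) = 1/(6709148 + (-2108873547141600/1157 + 3685710)*((760869 - 1*1256601) + 3811777)) = 1/(6709148 - 2108869282775130*((760869 - 1256601) + 3811777)/1157) = 1/(6709148 - 2108869282775130*(-495732 + 3811777)/1157) = 1/(6709148 - 2108869282775130/1157*3316045) = 1/(6709148 - 6993105440800055960850/1157) = 1/(-6993105440792293476614/1157) = -1157/6993105440792293476614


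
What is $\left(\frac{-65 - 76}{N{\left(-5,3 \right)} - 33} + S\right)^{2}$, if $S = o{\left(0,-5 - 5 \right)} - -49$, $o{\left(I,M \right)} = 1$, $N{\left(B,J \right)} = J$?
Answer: $\frac{299209}{100} \approx 2992.1$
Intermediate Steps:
$S = 50$ ($S = 1 - -49 = 1 + 49 = 50$)
$\left(\frac{-65 - 76}{N{\left(-5,3 \right)} - 33} + S\right)^{2} = \left(\frac{-65 - 76}{3 - 33} + 50\right)^{2} = \left(- \frac{141}{-30} + 50\right)^{2} = \left(\left(-141\right) \left(- \frac{1}{30}\right) + 50\right)^{2} = \left(\frac{47}{10} + 50\right)^{2} = \left(\frac{547}{10}\right)^{2} = \frac{299209}{100}$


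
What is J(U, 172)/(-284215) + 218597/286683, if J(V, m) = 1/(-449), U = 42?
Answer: 27895717600078/36584344371405 ≈ 0.76250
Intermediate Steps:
J(V, m) = -1/449
J(U, 172)/(-284215) + 218597/286683 = -1/449/(-284215) + 218597/286683 = -1/449*(-1/284215) + 218597*(1/286683) = 1/127612535 + 218597/286683 = 27895717600078/36584344371405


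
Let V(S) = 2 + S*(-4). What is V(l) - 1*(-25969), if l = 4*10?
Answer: 25811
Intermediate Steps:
l = 40
V(S) = 2 - 4*S
V(l) - 1*(-25969) = (2 - 4*40) - 1*(-25969) = (2 - 160) + 25969 = -158 + 25969 = 25811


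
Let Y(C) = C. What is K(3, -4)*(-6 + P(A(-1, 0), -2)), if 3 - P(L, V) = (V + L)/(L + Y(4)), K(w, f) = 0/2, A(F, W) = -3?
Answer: 0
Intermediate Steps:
K(w, f) = 0 (K(w, f) = 0*(½) = 0)
P(L, V) = 3 - (L + V)/(4 + L) (P(L, V) = 3 - (V + L)/(L + 4) = 3 - (L + V)/(4 + L))
K(3, -4)*(-6 + P(A(-1, 0), -2)) = 0*(-6 + (12 - 1*(-2) + 2*(-3))/(4 - 3)) = 0*(-6 + (12 + 2 - 6)/1) = 0*(-6 + 1*8) = 0*(-6 + 8) = 0*2 = 0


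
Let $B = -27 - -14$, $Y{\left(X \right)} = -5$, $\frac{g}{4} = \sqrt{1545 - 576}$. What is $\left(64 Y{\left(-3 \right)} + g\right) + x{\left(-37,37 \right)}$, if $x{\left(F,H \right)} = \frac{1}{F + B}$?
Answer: $- \frac{16001}{50} + 4 \sqrt{969} \approx -195.5$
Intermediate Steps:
$g = 4 \sqrt{969}$ ($g = 4 \sqrt{1545 - 576} = 4 \sqrt{969} \approx 124.52$)
$B = -13$ ($B = -27 + 14 = -13$)
$x{\left(F,H \right)} = \frac{1}{-13 + F}$ ($x{\left(F,H \right)} = \frac{1}{F - 13} = \frac{1}{-13 + F}$)
$\left(64 Y{\left(-3 \right)} + g\right) + x{\left(-37,37 \right)} = \left(64 \left(-5\right) + 4 \sqrt{969}\right) + \frac{1}{-13 - 37} = \left(-320 + 4 \sqrt{969}\right) + \frac{1}{-50} = \left(-320 + 4 \sqrt{969}\right) - \frac{1}{50} = - \frac{16001}{50} + 4 \sqrt{969}$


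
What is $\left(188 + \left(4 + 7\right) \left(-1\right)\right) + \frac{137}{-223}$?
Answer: $\frac{39334}{223} \approx 176.39$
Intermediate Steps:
$\left(188 + \left(4 + 7\right) \left(-1\right)\right) + \frac{137}{-223} = \left(188 + 11 \left(-1\right)\right) + 137 \left(- \frac{1}{223}\right) = \left(188 - 11\right) - \frac{137}{223} = 177 - \frac{137}{223} = \frac{39334}{223}$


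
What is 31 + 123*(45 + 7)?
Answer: 6427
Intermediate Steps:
31 + 123*(45 + 7) = 31 + 123*52 = 31 + 6396 = 6427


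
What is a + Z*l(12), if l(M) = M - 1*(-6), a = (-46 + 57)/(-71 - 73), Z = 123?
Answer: 318805/144 ≈ 2213.9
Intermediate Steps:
a = -11/144 (a = 11/(-144) = 11*(-1/144) = -11/144 ≈ -0.076389)
l(M) = 6 + M (l(M) = M + 6 = 6 + M)
a + Z*l(12) = -11/144 + 123*(6 + 12) = -11/144 + 123*18 = -11/144 + 2214 = 318805/144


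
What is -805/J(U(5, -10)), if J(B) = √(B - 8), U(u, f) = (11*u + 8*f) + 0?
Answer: 805*I*√33/33 ≈ 140.13*I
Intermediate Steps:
U(u, f) = 8*f + 11*u (U(u, f) = (8*f + 11*u) + 0 = 8*f + 11*u)
J(B) = √(-8 + B)
-805/J(U(5, -10)) = -805/√(-8 + (8*(-10) + 11*5)) = -805/√(-8 + (-80 + 55)) = -805/√(-8 - 25) = -805*(-I*√33/33) = -(-805)*I*√33/33 = 805*I*√33/33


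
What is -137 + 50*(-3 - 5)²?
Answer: 3063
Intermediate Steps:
-137 + 50*(-3 - 5)² = -137 + 50*(-8)² = -137 + 50*64 = -137 + 3200 = 3063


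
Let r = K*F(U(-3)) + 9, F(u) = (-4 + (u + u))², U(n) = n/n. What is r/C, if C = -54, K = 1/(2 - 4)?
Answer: -7/54 ≈ -0.12963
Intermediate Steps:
U(n) = 1
K = -½ (K = 1/(-2) = -½ ≈ -0.50000)
F(u) = (-4 + 2*u)²
r = 7 (r = -2*(-2 + 1)² + 9 = -2*(-1)² + 9 = -2 + 9 = 7)
r/C = 7/(-54) = 7*(-1/54) = -7/54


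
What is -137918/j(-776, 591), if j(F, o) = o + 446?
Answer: -137918/1037 ≈ -133.00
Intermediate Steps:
j(F, o) = 446 + o
-137918/j(-776, 591) = -137918/(446 + 591) = -137918/1037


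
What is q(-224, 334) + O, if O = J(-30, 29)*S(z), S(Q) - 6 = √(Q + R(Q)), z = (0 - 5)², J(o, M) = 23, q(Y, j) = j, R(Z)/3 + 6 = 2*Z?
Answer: 472 + 23*√157 ≈ 760.19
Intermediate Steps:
R(Z) = -18 + 6*Z (R(Z) = -18 + 3*(2*Z) = -18 + 6*Z)
z = 25 (z = (-5)² = 25)
S(Q) = 6 + √(-18 + 7*Q) (S(Q) = 6 + √(Q + (-18 + 6*Q)) = 6 + √(-18 + 7*Q))
O = 138 + 23*√157 (O = 23*(6 + √(-18 + 7*25)) = 23*(6 + √(-18 + 175)) = 23*(6 + √157) = 138 + 23*√157 ≈ 426.19)
q(-224, 334) + O = 334 + (138 + 23*√157) = 472 + 23*√157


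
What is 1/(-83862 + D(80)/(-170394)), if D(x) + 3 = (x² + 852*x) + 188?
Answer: -56798/4763218791 ≈ -1.1924e-5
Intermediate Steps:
D(x) = 185 + x² + 852*x (D(x) = -3 + ((x² + 852*x) + 188) = -3 + (188 + x² + 852*x) = 185 + x² + 852*x)
1/(-83862 + D(80)/(-170394)) = 1/(-83862 + (185 + 80² + 852*80)/(-170394)) = 1/(-83862 + (185 + 6400 + 68160)*(-1/170394)) = 1/(-83862 + 74745*(-1/170394)) = 1/(-83862 - 24915/56798) = 1/(-4763218791/56798) = -56798/4763218791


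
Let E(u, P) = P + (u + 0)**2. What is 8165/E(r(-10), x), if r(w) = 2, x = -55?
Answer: -8165/51 ≈ -160.10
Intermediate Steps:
E(u, P) = P + u**2
8165/E(r(-10), x) = 8165/(-55 + 2**2) = 8165/(-55 + 4) = 8165/(-51) = 8165*(-1/51) = -8165/51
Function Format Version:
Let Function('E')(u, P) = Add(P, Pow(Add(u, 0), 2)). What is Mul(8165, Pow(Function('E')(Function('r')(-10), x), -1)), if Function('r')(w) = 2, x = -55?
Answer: Rational(-8165, 51) ≈ -160.10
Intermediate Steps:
Function('E')(u, P) = Add(P, Pow(u, 2))
Mul(8165, Pow(Function('E')(Function('r')(-10), x), -1)) = Mul(8165, Pow(Add(-55, Pow(2, 2)), -1)) = Mul(8165, Pow(Add(-55, 4), -1)) = Mul(8165, Pow(-51, -1)) = Mul(8165, Rational(-1, 51)) = Rational(-8165, 51)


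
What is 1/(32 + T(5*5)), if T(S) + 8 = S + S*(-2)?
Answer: -1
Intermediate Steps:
T(S) = -8 - S (T(S) = -8 + (S + S*(-2)) = -8 + (S - 2*S) = -8 - S)
1/(32 + T(5*5)) = 1/(32 + (-8 - 5*5)) = 1/(32 + (-8 - 1*25)) = 1/(32 + (-8 - 25)) = 1/(32 - 33) = 1/(-1) = -1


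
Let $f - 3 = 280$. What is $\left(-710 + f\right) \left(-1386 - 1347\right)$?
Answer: $1166991$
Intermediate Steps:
$f = 283$ ($f = 3 + 280 = 283$)
$\left(-710 + f\right) \left(-1386 - 1347\right) = \left(-710 + 283\right) \left(-1386 - 1347\right) = \left(-427\right) \left(-2733\right) = 1166991$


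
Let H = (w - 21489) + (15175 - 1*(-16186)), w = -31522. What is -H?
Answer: 21650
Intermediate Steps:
H = -21650 (H = (-31522 - 21489) + (15175 - 1*(-16186)) = -53011 + (15175 + 16186) = -53011 + 31361 = -21650)
-H = -1*(-21650) = 21650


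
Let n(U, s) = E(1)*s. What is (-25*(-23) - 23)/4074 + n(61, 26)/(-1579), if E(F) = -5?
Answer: 233538/1072141 ≈ 0.21782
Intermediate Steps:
n(U, s) = -5*s
(-25*(-23) - 23)/4074 + n(61, 26)/(-1579) = (-25*(-23) - 23)/4074 - 5*26/(-1579) = (575 - 23)*(1/4074) - 130*(-1/1579) = 552*(1/4074) + 130/1579 = 92/679 + 130/1579 = 233538/1072141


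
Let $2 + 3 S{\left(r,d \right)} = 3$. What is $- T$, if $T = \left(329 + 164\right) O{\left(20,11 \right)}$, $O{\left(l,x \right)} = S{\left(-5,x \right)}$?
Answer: $- \frac{493}{3} \approx -164.33$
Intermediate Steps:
$S{\left(r,d \right)} = \frac{1}{3}$ ($S{\left(r,d \right)} = - \frac{2}{3} + \frac{1}{3} \cdot 3 = - \frac{2}{3} + 1 = \frac{1}{3}$)
$O{\left(l,x \right)} = \frac{1}{3}$
$T = \frac{493}{3}$ ($T = \left(329 + 164\right) \frac{1}{3} = 493 \cdot \frac{1}{3} = \frac{493}{3} \approx 164.33$)
$- T = \left(-1\right) \frac{493}{3} = - \frac{493}{3}$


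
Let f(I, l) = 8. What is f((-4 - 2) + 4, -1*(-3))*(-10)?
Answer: -80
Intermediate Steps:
f((-4 - 2) + 4, -1*(-3))*(-10) = 8*(-10) = -80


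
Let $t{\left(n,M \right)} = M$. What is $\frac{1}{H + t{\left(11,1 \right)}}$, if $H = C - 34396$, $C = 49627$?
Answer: $\frac{1}{15232} \approx 6.5651 \cdot 10^{-5}$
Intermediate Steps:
$H = 15231$ ($H = 49627 - 34396 = 15231$)
$\frac{1}{H + t{\left(11,1 \right)}} = \frac{1}{15231 + 1} = \frac{1}{15232}$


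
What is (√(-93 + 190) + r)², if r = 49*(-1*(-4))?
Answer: (196 + √97)² ≈ 42374.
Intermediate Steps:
r = 196 (r = 49*4 = 196)
(√(-93 + 190) + r)² = (√(-93 + 190) + 196)² = (√97 + 196)² = (196 + √97)²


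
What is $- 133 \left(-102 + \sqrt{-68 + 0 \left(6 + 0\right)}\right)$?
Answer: $13566 - 266 i \sqrt{17} \approx 13566.0 - 1096.7 i$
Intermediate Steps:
$- 133 \left(-102 + \sqrt{-68 + 0 \left(6 + 0\right)}\right) = - 133 \left(-102 + \sqrt{-68 + 0 \cdot 6}\right) = - 133 \left(-102 + \sqrt{-68 + 0}\right) = - 133 \left(-102 + \sqrt{-68}\right) = - 133 \left(-102 + 2 i \sqrt{17}\right) = 13566 - 266 i \sqrt{17}$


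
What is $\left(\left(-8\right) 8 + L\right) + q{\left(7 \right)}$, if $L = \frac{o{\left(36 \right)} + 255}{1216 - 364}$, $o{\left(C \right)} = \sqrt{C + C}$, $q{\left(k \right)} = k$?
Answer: $- \frac{16103}{284} + \frac{\sqrt{2}}{142} \approx -56.691$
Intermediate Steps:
$o{\left(C \right)} = \sqrt{2} \sqrt{C}$ ($o{\left(C \right)} = \sqrt{2 C} = \sqrt{2} \sqrt{C}$)
$L = \frac{85}{284} + \frac{\sqrt{2}}{142}$ ($L = \frac{\sqrt{2} \sqrt{36} + 255}{1216 - 364} = \frac{\sqrt{2} \cdot 6 + 255}{852} = \left(6 \sqrt{2} + 255\right) \frac{1}{852} = \left(255 + 6 \sqrt{2}\right) \frac{1}{852} = \frac{85}{284} + \frac{\sqrt{2}}{142} \approx 0.30926$)
$\left(\left(-8\right) 8 + L\right) + q{\left(7 \right)} = \left(\left(-8\right) 8 + \left(\frac{85}{284} + \frac{\sqrt{2}}{142}\right)\right) + 7 = \left(-64 + \left(\frac{85}{284} + \frac{\sqrt{2}}{142}\right)\right) + 7 = \left(- \frac{18091}{284} + \frac{\sqrt{2}}{142}\right) + 7 = - \frac{16103}{284} + \frac{\sqrt{2}}{142}$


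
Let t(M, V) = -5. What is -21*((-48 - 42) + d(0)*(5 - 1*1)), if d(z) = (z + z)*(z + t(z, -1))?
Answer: 1890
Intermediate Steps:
d(z) = 2*z*(-5 + z) (d(z) = (z + z)*(z - 5) = (2*z)*(-5 + z) = 2*z*(-5 + z))
-21*((-48 - 42) + d(0)*(5 - 1*1)) = -21*((-48 - 42) + (2*0*(-5 + 0))*(5 - 1*1)) = -21*(-90 + (2*0*(-5))*(5 - 1)) = -21*(-90 + 0*4) = -21*(-90 + 0) = -21*(-90) = 1890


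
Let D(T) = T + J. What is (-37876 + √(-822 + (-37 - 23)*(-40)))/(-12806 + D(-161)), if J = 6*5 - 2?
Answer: 37876/12939 - √1578/12939 ≈ 2.9242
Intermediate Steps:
J = 28 (J = 30 - 2 = 28)
D(T) = 28 + T (D(T) = T + 28 = 28 + T)
(-37876 + √(-822 + (-37 - 23)*(-40)))/(-12806 + D(-161)) = (-37876 + √(-822 + (-37 - 23)*(-40)))/(-12806 + (28 - 161)) = (-37876 + √(-822 - 60*(-40)))/(-12806 - 133) = (-37876 + √(-822 + 2400))/(-12939) = (-37876 + √1578)*(-1/12939) = 37876/12939 - √1578/12939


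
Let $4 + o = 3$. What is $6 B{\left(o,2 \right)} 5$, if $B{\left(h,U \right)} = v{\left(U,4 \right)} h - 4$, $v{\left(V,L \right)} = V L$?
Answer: $-360$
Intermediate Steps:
$o = -1$ ($o = -4 + 3 = -1$)
$v{\left(V,L \right)} = L V$
$B{\left(h,U \right)} = -4 + 4 U h$ ($B{\left(h,U \right)} = 4 U h - 4 = -4 + 4 U h$)
$6 B{\left(o,2 \right)} 5 = 6 \left(-4 + 4 \cdot 2 \left(-1\right)\right) 5 = 6 \left(-4 - 8\right) 5 = 6 \left(-12\right) 5 = \left(-72\right) 5 = -360$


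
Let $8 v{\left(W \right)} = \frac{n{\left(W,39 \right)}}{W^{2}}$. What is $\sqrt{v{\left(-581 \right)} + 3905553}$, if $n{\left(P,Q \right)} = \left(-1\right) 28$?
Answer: $\frac{\sqrt{5273449504918}}{1162} \approx 1976.2$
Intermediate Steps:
$n{\left(P,Q \right)} = -28$
$v{\left(W \right)} = - \frac{7}{2 W^{2}}$ ($v{\left(W \right)} = \frac{\left(-28\right) \frac{1}{W^{2}}}{8} = - \frac{7}{2 W^{2}}$)
$\sqrt{v{\left(-581 \right)} + 3905553} = \sqrt{- \frac{7}{2 \cdot 337561} + 3905553} = \sqrt{\left(- \frac{7}{2}\right) \frac{1}{337561} + 3905553} = \sqrt{- \frac{1}{96446} + 3905553} = \sqrt{\frac{376674964637}{96446}} = \frac{\sqrt{5273449504918}}{1162}$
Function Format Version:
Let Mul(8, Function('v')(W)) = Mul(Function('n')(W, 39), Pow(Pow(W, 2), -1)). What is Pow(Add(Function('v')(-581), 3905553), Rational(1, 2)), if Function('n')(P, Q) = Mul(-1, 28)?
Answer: Mul(Rational(1, 1162), Pow(5273449504918, Rational(1, 2))) ≈ 1976.2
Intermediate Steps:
Function('n')(P, Q) = -28
Function('v')(W) = Mul(Rational(-7, 2), Pow(W, -2)) (Function('v')(W) = Mul(Rational(1, 8), Mul(-28, Pow(Pow(W, 2), -1))) = Mul(Rational(1, 8), Mul(-28, Pow(W, -2))) = Mul(Rational(-7, 2), Pow(W, -2)))
Pow(Add(Function('v')(-581), 3905553), Rational(1, 2)) = Pow(Add(Mul(Rational(-7, 2), Pow(-581, -2)), 3905553), Rational(1, 2)) = Pow(Add(Mul(Rational(-7, 2), Rational(1, 337561)), 3905553), Rational(1, 2)) = Pow(Add(Rational(-1, 96446), 3905553), Rational(1, 2)) = Pow(Rational(376674964637, 96446), Rational(1, 2)) = Mul(Rational(1, 1162), Pow(5273449504918, Rational(1, 2)))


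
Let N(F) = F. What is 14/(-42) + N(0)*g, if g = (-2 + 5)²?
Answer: -⅓ ≈ -0.33333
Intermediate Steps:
g = 9 (g = 3² = 9)
14/(-42) + N(0)*g = 14/(-42) + 0*9 = 14*(-1/42) + 0 = -⅓ + 0 = -⅓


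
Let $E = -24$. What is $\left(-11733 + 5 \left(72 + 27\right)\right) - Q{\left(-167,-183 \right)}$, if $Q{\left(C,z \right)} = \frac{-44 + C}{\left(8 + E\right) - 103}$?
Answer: $- \frac{1337533}{119} \approx -11240.0$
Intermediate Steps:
$Q{\left(C,z \right)} = \frac{44}{119} - \frac{C}{119}$ ($Q{\left(C,z \right)} = \frac{-44 + C}{\left(8 - 24\right) - 103} = \frac{-44 + C}{-16 - 103} = \frac{-44 + C}{-119} = \left(-44 + C\right) \left(- \frac{1}{119}\right) = \frac{44}{119} - \frac{C}{119}$)
$\left(-11733 + 5 \left(72 + 27\right)\right) - Q{\left(-167,-183 \right)} = \left(-11733 + 5 \left(72 + 27\right)\right) - \left(\frac{44}{119} - - \frac{167}{119}\right) = \left(-11733 + 5 \cdot 99\right) - \left(\frac{44}{119} + \frac{167}{119}\right) = \left(-11733 + 495\right) - \frac{211}{119} = -11238 - \frac{211}{119} = - \frac{1337533}{119}$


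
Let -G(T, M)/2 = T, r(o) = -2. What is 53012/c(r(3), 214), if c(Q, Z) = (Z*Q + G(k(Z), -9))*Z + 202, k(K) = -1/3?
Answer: -79518/136871 ≈ -0.58097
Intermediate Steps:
k(K) = -⅓ (k(K) = -1*⅓ = -⅓)
G(T, M) = -2*T
c(Q, Z) = 202 + Z*(⅔ + Q*Z) (c(Q, Z) = (Z*Q - 2*(-⅓))*Z + 202 = (Q*Z + ⅔)*Z + 202 = (⅔ + Q*Z)*Z + 202 = Z*(⅔ + Q*Z) + 202 = 202 + Z*(⅔ + Q*Z))
53012/c(r(3), 214) = 53012/(202 + (⅔)*214 - 2*214²) = 53012/(202 + 428/3 - 2*45796) = 53012/(202 + 428/3 - 91592) = 53012/(-273742/3) = 53012*(-3/273742) = -79518/136871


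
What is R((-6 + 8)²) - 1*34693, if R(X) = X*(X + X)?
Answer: -34661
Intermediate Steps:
R(X) = 2*X² (R(X) = X*(2*X) = 2*X²)
R((-6 + 8)²) - 1*34693 = 2*((-6 + 8)²)² - 1*34693 = 2*(2²)² - 34693 = 2*4² - 34693 = 2*16 - 34693 = 32 - 34693 = -34661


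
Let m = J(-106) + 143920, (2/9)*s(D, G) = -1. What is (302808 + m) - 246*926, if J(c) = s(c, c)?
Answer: 437855/2 ≈ 2.1893e+5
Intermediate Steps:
s(D, G) = -9/2 (s(D, G) = (9/2)*(-1) = -9/2)
J(c) = -9/2
m = 287831/2 (m = -9/2 + 143920 = 287831/2 ≈ 1.4392e+5)
(302808 + m) - 246*926 = (302808 + 287831/2) - 246*926 = 893447/2 - 227796 = 437855/2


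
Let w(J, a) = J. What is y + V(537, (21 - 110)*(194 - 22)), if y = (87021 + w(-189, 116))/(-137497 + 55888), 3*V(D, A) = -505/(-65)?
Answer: 1618687/1060917 ≈ 1.5257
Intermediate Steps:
V(D, A) = 101/39 (V(D, A) = (-505/(-65))/3 = (-505*(-1/65))/3 = (⅓)*(101/13) = 101/39)
y = -28944/27203 (y = (87021 - 189)/(-137497 + 55888) = 86832/(-81609) = 86832*(-1/81609) = -28944/27203 ≈ -1.0640)
y + V(537, (21 - 110)*(194 - 22)) = -28944/27203 + 101/39 = 1618687/1060917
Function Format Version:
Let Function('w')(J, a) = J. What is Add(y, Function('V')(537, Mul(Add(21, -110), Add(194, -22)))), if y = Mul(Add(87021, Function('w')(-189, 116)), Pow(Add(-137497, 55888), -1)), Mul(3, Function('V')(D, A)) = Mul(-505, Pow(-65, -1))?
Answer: Rational(1618687, 1060917) ≈ 1.5257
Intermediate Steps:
Function('V')(D, A) = Rational(101, 39) (Function('V')(D, A) = Mul(Rational(1, 3), Mul(-505, Pow(-65, -1))) = Mul(Rational(1, 3), Mul(-505, Rational(-1, 65))) = Mul(Rational(1, 3), Rational(101, 13)) = Rational(101, 39))
y = Rational(-28944, 27203) (y = Mul(Add(87021, -189), Pow(Add(-137497, 55888), -1)) = Mul(86832, Pow(-81609, -1)) = Mul(86832, Rational(-1, 81609)) = Rational(-28944, 27203) ≈ -1.0640)
Add(y, Function('V')(537, Mul(Add(21, -110), Add(194, -22)))) = Add(Rational(-28944, 27203), Rational(101, 39)) = Rational(1618687, 1060917)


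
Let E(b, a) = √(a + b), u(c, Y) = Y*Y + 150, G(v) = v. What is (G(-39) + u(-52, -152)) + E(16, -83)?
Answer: 23215 + I*√67 ≈ 23215.0 + 8.1853*I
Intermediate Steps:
u(c, Y) = 150 + Y² (u(c, Y) = Y² + 150 = 150 + Y²)
(G(-39) + u(-52, -152)) + E(16, -83) = (-39 + (150 + (-152)²)) + √(-83 + 16) = (-39 + (150 + 23104)) + √(-67) = (-39 + 23254) + I*√67 = 23215 + I*√67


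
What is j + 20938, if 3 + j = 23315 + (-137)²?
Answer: 63019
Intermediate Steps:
j = 42081 (j = -3 + (23315 + (-137)²) = -3 + (23315 + 18769) = -3 + 42084 = 42081)
j + 20938 = 42081 + 20938 = 63019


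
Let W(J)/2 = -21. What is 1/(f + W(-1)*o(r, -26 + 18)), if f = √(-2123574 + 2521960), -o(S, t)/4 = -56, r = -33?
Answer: -4704/44056039 - √398386/88112078 ≈ -0.00011394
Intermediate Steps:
W(J) = -42 (W(J) = 2*(-21) = -42)
o(S, t) = 224 (o(S, t) = -4*(-56) = 224)
f = √398386 ≈ 631.18
1/(f + W(-1)*o(r, -26 + 18)) = 1/(√398386 - 42*224) = 1/(√398386 - 9408) = 1/(-9408 + √398386)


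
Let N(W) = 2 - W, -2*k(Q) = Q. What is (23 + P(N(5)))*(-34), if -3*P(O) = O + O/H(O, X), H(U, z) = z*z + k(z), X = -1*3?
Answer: -17204/21 ≈ -819.24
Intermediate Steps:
k(Q) = -Q/2
X = -3
H(U, z) = z**2 - z/2 (H(U, z) = z*z - z/2 = z**2 - z/2)
P(O) = -23*O/63 (P(O) = -(O + O/((-3*(-1/2 - 3))))/3 = -(O + O/((-3*(-7/2))))/3 = -(O + O/(21/2))/3 = -(O + 2*O/21)/3 = -23*O/63)
(23 + P(N(5)))*(-34) = (23 - 23*(2 - 1*5)/63)*(-34) = (23 - 23*(2 - 5)/63)*(-34) = (23 - 23/63*(-3))*(-34) = (23 + 23/21)*(-34) = (506/21)*(-34) = -17204/21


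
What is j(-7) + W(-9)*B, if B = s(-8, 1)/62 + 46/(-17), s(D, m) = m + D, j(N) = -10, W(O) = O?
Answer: 16199/1054 ≈ 15.369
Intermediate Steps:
s(D, m) = D + m
B = -2971/1054 (B = (-8 + 1)/62 + 46/(-17) = -7*1/62 + 46*(-1/17) = -7/62 - 46/17 = -2971/1054 ≈ -2.8188)
j(-7) + W(-9)*B = -10 - 9*(-2971/1054) = -10 + 26739/1054 = 16199/1054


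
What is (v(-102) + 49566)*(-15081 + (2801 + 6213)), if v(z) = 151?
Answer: -301633039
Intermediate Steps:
(v(-102) + 49566)*(-15081 + (2801 + 6213)) = (151 + 49566)*(-15081 + (2801 + 6213)) = 49717*(-15081 + 9014) = 49717*(-6067) = -301633039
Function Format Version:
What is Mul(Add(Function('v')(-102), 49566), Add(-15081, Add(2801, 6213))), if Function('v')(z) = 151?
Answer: -301633039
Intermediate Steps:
Mul(Add(Function('v')(-102), 49566), Add(-15081, Add(2801, 6213))) = Mul(Add(151, 49566), Add(-15081, Add(2801, 6213))) = Mul(49717, Add(-15081, 9014)) = Mul(49717, -6067) = -301633039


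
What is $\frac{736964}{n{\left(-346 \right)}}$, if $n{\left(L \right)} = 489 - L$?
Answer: $\frac{736964}{835} \approx 882.59$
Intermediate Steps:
$\frac{736964}{n{\left(-346 \right)}} = \frac{736964}{489 - -346} = \frac{736964}{489 + 346} = \frac{736964}{835}$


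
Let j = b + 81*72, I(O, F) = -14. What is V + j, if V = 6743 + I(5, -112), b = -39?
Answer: 12522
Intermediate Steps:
j = 5793 (j = -39 + 81*72 = -39 + 5832 = 5793)
V = 6729 (V = 6743 - 14 = 6729)
V + j = 6729 + 5793 = 12522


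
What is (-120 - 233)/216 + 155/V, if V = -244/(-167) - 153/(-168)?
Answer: 305275067/4791096 ≈ 63.717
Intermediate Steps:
V = 22181/9352 (V = -244*(-1/167) - 153*(-1/168) = 244/167 + 51/56 = 22181/9352 ≈ 2.3718)
(-120 - 233)/216 + 155/V = (-120 - 233)/216 + 155/(22181/9352) = -353*1/216 + 155*(9352/22181) = -353/216 + 1449560/22181 = 305275067/4791096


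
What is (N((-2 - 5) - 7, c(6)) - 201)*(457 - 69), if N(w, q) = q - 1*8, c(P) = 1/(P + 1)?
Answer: -567256/7 ≈ -81037.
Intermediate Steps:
c(P) = 1/(1 + P)
N(w, q) = -8 + q (N(w, q) = q - 8 = -8 + q)
(N((-2 - 5) - 7, c(6)) - 201)*(457 - 69) = ((-8 + 1/(1 + 6)) - 201)*(457 - 69) = ((-8 + 1/7) - 201)*388 = (-55/7 - 201)*388 = -1462/7*388 = -567256/7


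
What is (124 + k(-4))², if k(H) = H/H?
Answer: 15625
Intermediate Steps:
k(H) = 1
(124 + k(-4))² = (124 + 1)² = 125² = 15625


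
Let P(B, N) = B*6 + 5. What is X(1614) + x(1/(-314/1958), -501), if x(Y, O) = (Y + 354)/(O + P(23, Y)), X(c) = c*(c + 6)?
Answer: 146960649481/56206 ≈ 2.6147e+6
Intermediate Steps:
P(B, N) = 5 + 6*B (P(B, N) = 6*B + 5 = 5 + 6*B)
X(c) = c*(6 + c)
x(Y, O) = (354 + Y)/(143 + O) (x(Y, O) = (Y + 354)/(O + (5 + 6*23)) = (354 + Y)/(O + (5 + 138)) = (354 + Y)/(O + 143) = (354 + Y)/(143 + O))
X(1614) + x(1/(-314/1958), -501) = 1614*(6 + 1614) + (354 + 1/(-314/1958))/(143 - 501) = 1614*1620 + (354 + 1/(-314*1/1958))/(-358) = 2614680 - (354 + 1/(-157/979))/358 = 2614680 - (354 - 979/157)/358 = 2614680 - 1/358*54599/157 = 2614680 - 54599/56206 = 146960649481/56206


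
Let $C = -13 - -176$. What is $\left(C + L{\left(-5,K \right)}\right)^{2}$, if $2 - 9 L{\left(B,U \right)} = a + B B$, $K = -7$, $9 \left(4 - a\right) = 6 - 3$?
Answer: $\frac{18671041}{729} \approx 25612.0$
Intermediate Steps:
$a = \frac{11}{3}$ ($a = 4 - \frac{6 - 3}{9} = 4 - \frac{1}{3} = \frac{11}{3} \approx 3.6667$)
$C = 163$ ($C = -13 + 176 = 163$)
$L{\left(B,U \right)} = - \frac{5}{27} - \frac{B^{2}}{9}$ ($L{\left(B,U \right)} = \frac{2}{9} - \frac{\frac{11}{3} + B B}{9} = \frac{2}{9} - \frac{\frac{11}{3} + B^{2}}{9} = \frac{2}{9} - \left(\frac{11}{27} + \frac{B^{2}}{9}\right) = - \frac{5}{27} - \frac{B^{2}}{9}$)
$\left(C + L{\left(-5,K \right)}\right)^{2} = \left(163 - \left(\frac{5}{27} + \frac{\left(-5\right)^{2}}{9}\right)\right)^{2} = \left(163 - \frac{80}{27}\right)^{2} = \left(\frac{4321}{27}\right)^{2} = \frac{18671041}{729}$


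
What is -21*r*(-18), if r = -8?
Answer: -3024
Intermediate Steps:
-21*r*(-18) = -21*(-8)*(-18) = 168*(-18) = -3024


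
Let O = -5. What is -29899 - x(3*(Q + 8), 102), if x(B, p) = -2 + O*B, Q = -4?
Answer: -29837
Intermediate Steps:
x(B, p) = -2 - 5*B
-29899 - x(3*(Q + 8), 102) = -29899 - (-2 - 15*(-4 + 8)) = -29899 - (-2 - 15*4) = -29899 - (-2 - 5*12) = -29899 - (-2 - 60) = -29899 - 1*(-62) = -29899 + 62 = -29837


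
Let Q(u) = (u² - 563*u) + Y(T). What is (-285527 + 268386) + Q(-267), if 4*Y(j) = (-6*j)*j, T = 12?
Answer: 204253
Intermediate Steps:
Y(j) = -3*j²/2 (Y(j) = ((-6*j)*j)/4 = (-6*j²)/4 = -3*j²/2)
Q(u) = -216 + u² - 563*u (Q(u) = (u² - 563*u) - 3/2*12² = (u² - 563*u) - 3/2*144 = (u² - 563*u) - 216 = -216 + u² - 563*u)
(-285527 + 268386) + Q(-267) = (-285527 + 268386) + (-216 + (-267)² - 563*(-267)) = -17141 + (-216 + 71289 + 150321) = -17141 + 221394 = 204253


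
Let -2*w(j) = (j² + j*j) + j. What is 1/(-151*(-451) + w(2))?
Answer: 1/68096 ≈ 1.4685e-5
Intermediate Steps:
w(j) = -j² - j/2 (w(j) = -((j² + j*j) + j)/2 = -((j² + j²) + j)/2 = -(2*j² + j)/2 = -(j + 2*j²)/2 = -j² - j/2)
1/(-151*(-451) + w(2)) = 1/(-151*(-451) - 1*2*(½ + 2)) = 1/(68101 - 1*2*5/2) = 1/(68101 - 5) = 1/68096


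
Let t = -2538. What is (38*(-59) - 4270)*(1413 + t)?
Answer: 7326000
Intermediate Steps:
(38*(-59) - 4270)*(1413 + t) = (38*(-59) - 4270)*(1413 - 2538) = (-2242 - 4270)*(-1125) = -6512*(-1125) = 7326000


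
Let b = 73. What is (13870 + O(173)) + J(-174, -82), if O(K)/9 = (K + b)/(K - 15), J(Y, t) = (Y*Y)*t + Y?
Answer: -195044837/79 ≈ -2.4689e+6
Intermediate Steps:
J(Y, t) = Y + t*Y**2 (J(Y, t) = Y**2*t + Y = t*Y**2 + Y = Y + t*Y**2)
O(K) = 9*(73 + K)/(-15 + K) (O(K) = 9*((K + 73)/(K - 15)) = 9*((73 + K)/(-15 + K)) = 9*(73 + K)/(-15 + K))
(13870 + O(173)) + J(-174, -82) = (13870 + 9*(73 + 173)/(-15 + 173)) - 174*(1 - 174*(-82)) = (13870 + 9*246/158) - 174*(1 + 14268) = (13870 + 9*(1/158)*246) - 174*14269 = (13870 + 1107/79) - 2482806 = 1096837/79 - 2482806 = -195044837/79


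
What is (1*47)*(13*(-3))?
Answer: -1833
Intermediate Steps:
(1*47)*(13*(-3)) = 47*(-39) = -1833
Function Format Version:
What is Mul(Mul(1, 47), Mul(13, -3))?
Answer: -1833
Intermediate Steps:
Mul(Mul(1, 47), Mul(13, -3)) = Mul(47, -39) = -1833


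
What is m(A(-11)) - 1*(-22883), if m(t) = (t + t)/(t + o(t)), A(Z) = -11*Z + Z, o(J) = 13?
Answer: 2814829/123 ≈ 22885.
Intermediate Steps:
A(Z) = -10*Z
m(t) = 2*t/(13 + t) (m(t) = (t + t)/(t + 13) = (2*t)/(13 + t) = 2*t/(13 + t))
m(A(-11)) - 1*(-22883) = 2*(-10*(-11))/(13 - 10*(-11)) - 1*(-22883) = 2*110/(13 + 110) + 22883 = 2*110/123 + 22883 = 2*110*(1/123) + 22883 = 220/123 + 22883 = 2814829/123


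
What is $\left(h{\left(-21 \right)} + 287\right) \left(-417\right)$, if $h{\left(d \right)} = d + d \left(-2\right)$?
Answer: $-128436$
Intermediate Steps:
$h{\left(d \right)} = - d$ ($h{\left(d \right)} = d - 2 d = - d$)
$\left(h{\left(-21 \right)} + 287\right) \left(-417\right) = \left(\left(-1\right) \left(-21\right) + 287\right) \left(-417\right) = \left(21 + 287\right) \left(-417\right) = 308 \left(-417\right) = -128436$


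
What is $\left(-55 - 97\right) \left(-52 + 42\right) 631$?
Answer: $959120$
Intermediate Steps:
$\left(-55 - 97\right) \left(-52 + 42\right) 631 = \left(-152\right) \left(-10\right) 631 = 1520 \cdot 631 = 959120$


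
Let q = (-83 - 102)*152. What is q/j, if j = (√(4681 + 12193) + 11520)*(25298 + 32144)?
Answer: -80985600/1905545380123 + 7030*√16874/1905545380123 ≈ -4.2021e-5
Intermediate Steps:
q = -28120 (q = -185*152 = -28120)
j = 661731840 + 57442*√16874 (j = (√16874 + 11520)*57442 = (11520 + √16874)*57442 = 661731840 + 57442*√16874 ≈ 6.6919e+8)
q/j = -28120/(661731840 + 57442*√16874)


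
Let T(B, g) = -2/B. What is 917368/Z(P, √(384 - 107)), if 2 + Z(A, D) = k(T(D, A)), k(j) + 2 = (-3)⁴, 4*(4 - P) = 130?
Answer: 917368/77 ≈ 11914.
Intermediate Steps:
P = -57/2 (P = 4 - ¼*130 = 4 - 65/2 = -57/2 ≈ -28.500)
k(j) = 79 (k(j) = -2 + (-3)⁴ = -2 + 81 = 79)
Z(A, D) = 77 (Z(A, D) = -2 + 79 = 77)
917368/Z(P, √(384 - 107)) = 917368/77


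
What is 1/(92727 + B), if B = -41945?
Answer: 1/50782 ≈ 1.9692e-5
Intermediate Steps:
1/(92727 + B) = 1/(92727 - 41945) = 1/50782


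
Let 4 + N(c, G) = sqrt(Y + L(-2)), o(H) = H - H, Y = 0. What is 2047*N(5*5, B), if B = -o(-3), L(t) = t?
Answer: -8188 + 2047*I*sqrt(2) ≈ -8188.0 + 2894.9*I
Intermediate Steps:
o(H) = 0
B = 0 (B = -1*0 = 0)
N(c, G) = -4 + I*sqrt(2) (N(c, G) = -4 + sqrt(0 - 2) = -4 + sqrt(-2) = -4 + I*sqrt(2))
2047*N(5*5, B) = 2047*(-4 + I*sqrt(2)) = -8188 + 2047*I*sqrt(2)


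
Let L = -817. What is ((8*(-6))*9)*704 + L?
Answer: -304945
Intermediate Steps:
((8*(-6))*9)*704 + L = ((8*(-6))*9)*704 - 817 = -48*9*704 - 817 = -432*704 - 817 = -304128 - 817 = -304945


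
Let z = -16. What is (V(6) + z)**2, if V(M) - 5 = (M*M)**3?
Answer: 2175756025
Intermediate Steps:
V(M) = 5 + M**6 (V(M) = 5 + (M*M)**3 = 5 + (M**2)**3 = 5 + M**6)
(V(6) + z)**2 = ((5 + 6**6) - 16)**2 = ((5 + 46656) - 16)**2 = (46661 - 16)**2 = 46645**2 = 2175756025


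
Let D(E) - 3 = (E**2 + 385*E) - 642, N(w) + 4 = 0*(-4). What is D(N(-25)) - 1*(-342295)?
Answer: 340132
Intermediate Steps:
N(w) = -4 (N(w) = -4 + 0*(-4) = -4 + 0 = -4)
D(E) = -639 + E**2 + 385*E (D(E) = 3 + ((E**2 + 385*E) - 642) = 3 + (-642 + E**2 + 385*E) = -639 + E**2 + 385*E)
D(N(-25)) - 1*(-342295) = (-639 + (-4)**2 + 385*(-4)) - 1*(-342295) = (-639 + 16 - 1540) + 342295 = -2163 + 342295 = 340132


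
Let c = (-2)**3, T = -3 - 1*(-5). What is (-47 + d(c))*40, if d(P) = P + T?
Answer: -2120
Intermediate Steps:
T = 2 (T = -3 + 5 = 2)
c = -8
d(P) = 2 + P (d(P) = P + 2 = 2 + P)
(-47 + d(c))*40 = (-47 + (2 - 8))*40 = (-47 - 6)*40 = -53*40 = -2120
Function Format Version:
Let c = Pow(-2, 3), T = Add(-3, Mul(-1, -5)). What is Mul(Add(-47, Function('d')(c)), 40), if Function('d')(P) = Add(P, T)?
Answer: -2120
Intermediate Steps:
T = 2 (T = Add(-3, 5) = 2)
c = -8
Function('d')(P) = Add(2, P) (Function('d')(P) = Add(P, 2) = Add(2, P))
Mul(Add(-47, Function('d')(c)), 40) = Mul(Add(-47, Add(2, -8)), 40) = Mul(Add(-47, -6), 40) = Mul(-53, 40) = -2120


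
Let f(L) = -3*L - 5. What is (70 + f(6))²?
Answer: 2209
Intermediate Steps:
f(L) = -5 - 3*L
(70 + f(6))² = (70 + (-5 - 3*6))² = (70 + (-5 - 18))² = (70 - 23)² = 47² = 2209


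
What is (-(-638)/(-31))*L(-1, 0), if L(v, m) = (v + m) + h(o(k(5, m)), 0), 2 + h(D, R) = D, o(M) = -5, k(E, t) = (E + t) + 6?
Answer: 5104/31 ≈ 164.65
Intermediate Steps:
k(E, t) = 6 + E + t
h(D, R) = -2 + D
L(v, m) = -7 + m + v (L(v, m) = (v + m) + (-2 - 5) = (m + v) - 7 = -7 + m + v)
(-(-638)/(-31))*L(-1, 0) = (-(-638)/(-31))*(-7 + 0 - 1) = -(-638)*(-1)/31*(-8) = -22*29/31*(-8) = -638/31*(-8) = 5104/31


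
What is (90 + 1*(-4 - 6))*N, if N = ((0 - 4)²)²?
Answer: 20480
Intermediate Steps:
N = 256 (N = ((-4)²)² = 16² = 256)
(90 + 1*(-4 - 6))*N = (90 + 1*(-4 - 6))*256 = (90 + 1*(-10))*256 = (90 - 10)*256 = 80*256 = 20480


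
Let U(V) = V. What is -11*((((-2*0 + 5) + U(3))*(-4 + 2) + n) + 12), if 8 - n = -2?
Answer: -66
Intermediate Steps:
n = 10 (n = 8 - 1*(-2) = 8 + 2 = 10)
-11*((((-2*0 + 5) + U(3))*(-4 + 2) + n) + 12) = -11*((((-2*0 + 5) + 3)*(-4 + 2) + 10) + 12) = -11*((((0 + 5) + 3)*(-2) + 10) + 12) = -11*(((5 + 3)*(-2) + 10) + 12) = -11*((8*(-2) + 10) + 12) = -11*((-16 + 10) + 12) = -11*(-6 + 12) = -11*6 = -66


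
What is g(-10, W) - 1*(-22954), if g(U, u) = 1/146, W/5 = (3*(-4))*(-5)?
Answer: 3351285/146 ≈ 22954.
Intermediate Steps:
W = 300 (W = 5*((3*(-4))*(-5)) = 5*(-12*(-5)) = 5*60 = 300)
g(U, u) = 1/146
g(-10, W) - 1*(-22954) = 1/146 - 1*(-22954) = 1/146 + 22954 = 3351285/146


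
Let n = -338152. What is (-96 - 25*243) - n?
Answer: 331981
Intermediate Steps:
(-96 - 25*243) - n = (-96 - 25*243) - 1*(-338152) = (-96 - 6075) + 338152 = -6171 + 338152 = 331981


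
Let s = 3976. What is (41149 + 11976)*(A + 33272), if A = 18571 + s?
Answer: 2965384375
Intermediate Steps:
A = 22547 (A = 18571 + 3976 = 22547)
(41149 + 11976)*(A + 33272) = (41149 + 11976)*(22547 + 33272) = 53125*55819 = 2965384375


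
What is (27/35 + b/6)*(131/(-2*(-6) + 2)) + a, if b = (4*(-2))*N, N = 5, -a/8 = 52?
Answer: -692609/1470 ≈ -471.16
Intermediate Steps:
a = -416 (a = -8*52 = -416)
b = -40 (b = (4*(-2))*5 = -8*5 = -40)
(27/35 + b/6)*(131/(-2*(-6) + 2)) + a = (27/35 - 40/6)*(131/(-2*(-6) + 2)) - 416 = (27*(1/35) - 40*⅙)*(131/(12 + 2)) - 416 = (27/35 - 20/3)*(131/14) - 416 = -81089/(105*14) - 416 = -619/105*131/14 - 416 = -81089/1470 - 416 = -692609/1470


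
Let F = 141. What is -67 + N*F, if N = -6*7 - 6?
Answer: -6835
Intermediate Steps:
N = -48 (N = -42 - 6 = -48)
-67 + N*F = -67 - 48*141 = -67 - 6768 = -6835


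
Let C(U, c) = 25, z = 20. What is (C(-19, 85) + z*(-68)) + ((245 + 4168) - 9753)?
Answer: -6675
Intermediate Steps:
(C(-19, 85) + z*(-68)) + ((245 + 4168) - 9753) = (25 + 20*(-68)) + ((245 + 4168) - 9753) = (25 - 1360) + (4413 - 9753) = -1335 - 5340 = -6675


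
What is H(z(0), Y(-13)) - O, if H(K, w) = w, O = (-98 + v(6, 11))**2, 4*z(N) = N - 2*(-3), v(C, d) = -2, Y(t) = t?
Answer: -10013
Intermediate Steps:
z(N) = 3/2 + N/4 (z(N) = (N - 2*(-3))/4 = (N + 6)/4 = (6 + N)/4 = 3/2 + N/4)
O = 10000 (O = (-98 - 2)**2 = (-100)**2 = 10000)
H(z(0), Y(-13)) - O = -13 - 1*10000 = -13 - 10000 = -10013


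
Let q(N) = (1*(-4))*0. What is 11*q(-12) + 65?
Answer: 65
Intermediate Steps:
q(N) = 0 (q(N) = -4*0 = 0)
11*q(-12) + 65 = 11*0 + 65 = 0 + 65 = 65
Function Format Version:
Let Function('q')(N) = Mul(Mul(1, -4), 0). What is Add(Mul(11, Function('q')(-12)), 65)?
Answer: 65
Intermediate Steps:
Function('q')(N) = 0 (Function('q')(N) = Mul(-4, 0) = 0)
Add(Mul(11, Function('q')(-12)), 65) = Add(Mul(11, 0), 65) = Add(0, 65) = 65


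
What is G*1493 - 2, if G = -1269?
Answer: -1894619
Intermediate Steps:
G*1493 - 2 = -1269*1493 - 2 = -1894617 - 2 = -1894619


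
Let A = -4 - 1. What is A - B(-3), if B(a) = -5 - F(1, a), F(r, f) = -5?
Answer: -5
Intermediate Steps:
A = -5
B(a) = 0 (B(a) = -5 - 1*(-5) = -5 + 5 = 0)
A - B(-3) = -5 - 1*0 = -5 + 0 = -5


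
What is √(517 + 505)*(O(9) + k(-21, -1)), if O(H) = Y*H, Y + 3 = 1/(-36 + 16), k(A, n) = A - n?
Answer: -949*√1022/20 ≈ -1516.9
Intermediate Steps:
Y = -61/20 (Y = -3 + 1/(-36 + 16) = -3 + 1/(-20) = -3 - 1/20 = -61/20 ≈ -3.0500)
O(H) = -61*H/20
√(517 + 505)*(O(9) + k(-21, -1)) = √(517 + 505)*(-61/20*9 + (-21 - 1*(-1))) = √1022*(-549/20 + (-21 + 1)) = √1022*(-549/20 - 20) = √1022*(-949/20) = -949*√1022/20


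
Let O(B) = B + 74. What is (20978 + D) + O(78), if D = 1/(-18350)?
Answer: 387735499/18350 ≈ 21130.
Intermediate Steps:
D = -1/18350 ≈ -5.4496e-5
O(B) = 74 + B
(20978 + D) + O(78) = (20978 - 1/18350) + (74 + 78) = 384946299/18350 + 152 = 387735499/18350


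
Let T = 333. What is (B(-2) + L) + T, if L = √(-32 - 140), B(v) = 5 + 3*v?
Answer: 332 + 2*I*√43 ≈ 332.0 + 13.115*I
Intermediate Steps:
L = 2*I*√43 (L = √(-172) = 2*I*√43 ≈ 13.115*I)
(B(-2) + L) + T = ((5 + 3*(-2)) + 2*I*√43) + 333 = ((5 - 6) + 2*I*√43) + 333 = (-1 + 2*I*√43) + 333 = 332 + 2*I*√43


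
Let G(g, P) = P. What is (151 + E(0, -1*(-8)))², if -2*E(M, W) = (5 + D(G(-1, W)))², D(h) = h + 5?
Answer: 121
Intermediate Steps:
D(h) = 5 + h
E(M, W) = -(10 + W)²/2 (E(M, W) = -(5 + (5 + W))²/2 = -(10 + W)²/2)
(151 + E(0, -1*(-8)))² = (151 - (10 - 1*(-8))²/2)² = (151 - (10 + 8)²/2)² = (151 - ½*18²)² = (151 - ½*324)² = (151 - 162)² = (-11)² = 121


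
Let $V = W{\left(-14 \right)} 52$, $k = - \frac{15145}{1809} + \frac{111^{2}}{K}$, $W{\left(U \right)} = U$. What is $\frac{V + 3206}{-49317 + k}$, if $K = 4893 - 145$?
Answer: $- \frac{21283869096}{423639842615} \approx -0.05024$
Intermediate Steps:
$K = 4748$ ($K = 4893 - 145 = 4748$)
$k = - \frac{49619771}{8589132}$ ($k = - \frac{15145}{1809} + \frac{111^{2}}{4748} = \left(-15145\right) \frac{1}{1809} + 12321 \cdot \frac{1}{4748} = - \frac{15145}{1809} + \frac{12321}{4748} = - \frac{49619771}{8589132} \approx -5.777$)
$V = -728$ ($V = \left(-14\right) 52 = -728$)
$\frac{V + 3206}{-49317 + k} = \frac{-728 + 3206}{-49317 - \frac{49619771}{8589132}} = \frac{2478}{- \frac{423639842615}{8589132}} = 2478 \left(- \frac{8589132}{423639842615}\right) = - \frac{21283869096}{423639842615}$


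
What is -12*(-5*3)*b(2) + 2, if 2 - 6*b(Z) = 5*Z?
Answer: -238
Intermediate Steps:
b(Z) = ⅓ - 5*Z/6
-12*(-5*3)*b(2) + 2 = -12*(-5*3)*(⅓ - ⅚*2) + 2 = -(-180)*(⅓ - 5/3) + 2 = -(-180)*(-4)/3 + 2 = -12*20 + 2 = -240 + 2 = -238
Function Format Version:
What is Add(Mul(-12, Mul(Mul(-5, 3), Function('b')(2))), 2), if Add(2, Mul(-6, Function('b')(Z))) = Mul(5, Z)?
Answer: -238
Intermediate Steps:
Function('b')(Z) = Add(Rational(1, 3), Mul(Rational(-5, 6), Z)) (Function('b')(Z) = Add(Rational(1, 3), Mul(Rational(-1, 6), Mul(5, Z))) = Add(Rational(1, 3), Mul(Rational(-5, 6), Z)))
Add(Mul(-12, Mul(Mul(-5, 3), Function('b')(2))), 2) = Add(Mul(-12, Mul(Mul(-5, 3), Add(Rational(1, 3), Mul(Rational(-5, 6), 2)))), 2) = Add(Mul(-12, Mul(-15, Add(Rational(1, 3), Rational(-5, 3)))), 2) = Add(Mul(-12, Mul(-15, Rational(-4, 3))), 2) = Add(Mul(-12, 20), 2) = Add(-240, 2) = -238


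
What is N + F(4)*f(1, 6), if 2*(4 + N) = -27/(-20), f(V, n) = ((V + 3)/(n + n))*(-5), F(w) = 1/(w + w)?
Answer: -53/15 ≈ -3.5333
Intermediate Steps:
F(w) = 1/(2*w)
f(V, n) = -5*(3 + V)/(2*n) (f(V, n) = ((3 + V)/((2*n)))*(-5) = ((3 + V)*(1/(2*n)))*(-5) = ((3 + V)/(2*n))*(-5) = -5*(3 + V)/(2*n))
N = -133/40 (N = -4 + (-27/(-20))/2 = -4 + (-27*(-1/20))/2 = -4 + (½)*(27/20) = -4 + 27/40 = -133/40 ≈ -3.3250)
N + F(4)*f(1, 6) = -133/40 + ((½)/4)*((5/2)*(-3 - 1*1)/6) = -133/40 + ((½)*(¼))*((5/2)*(⅙)*(-3 - 1)) = -133/40 + ((5/2)*(⅙)*(-4))/8 = -133/40 + (⅛)*(-5/3) = -133/40 - 5/24 = -53/15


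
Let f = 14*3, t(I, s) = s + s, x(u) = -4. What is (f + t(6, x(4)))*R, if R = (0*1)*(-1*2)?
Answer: 0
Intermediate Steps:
t(I, s) = 2*s
R = 0 (R = 0*(-2) = 0)
f = 42
(f + t(6, x(4)))*R = (42 + 2*(-4))*0 = (42 - 8)*0 = 34*0 = 0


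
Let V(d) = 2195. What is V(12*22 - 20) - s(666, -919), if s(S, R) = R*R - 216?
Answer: -842150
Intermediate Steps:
s(S, R) = -216 + R² (s(S, R) = R² - 216 = -216 + R²)
V(12*22 - 20) - s(666, -919) = 2195 - (-216 + (-919)²) = 2195 - (-216 + 844561) = 2195 - 1*844345 = 2195 - 844345 = -842150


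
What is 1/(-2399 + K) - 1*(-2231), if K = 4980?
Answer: 5758212/2581 ≈ 2231.0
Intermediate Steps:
1/(-2399 + K) - 1*(-2231) = 1/(-2399 + 4980) - 1*(-2231) = 1/2581 + 2231 = 5758212/2581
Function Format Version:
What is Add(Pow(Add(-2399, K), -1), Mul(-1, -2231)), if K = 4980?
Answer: Rational(5758212, 2581) ≈ 2231.0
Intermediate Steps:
Add(Pow(Add(-2399, K), -1), Mul(-1, -2231)) = Add(Pow(Add(-2399, 4980), -1), Mul(-1, -2231)) = Add(Pow(2581, -1), 2231) = Add(Rational(1, 2581), 2231) = Rational(5758212, 2581)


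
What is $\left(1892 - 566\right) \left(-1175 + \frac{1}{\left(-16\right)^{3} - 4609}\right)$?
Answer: $- \frac{13562826576}{8705} \approx -1.5581 \cdot 10^{6}$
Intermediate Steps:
$\left(1892 - 566\right) \left(-1175 + \frac{1}{\left(-16\right)^{3} - 4609}\right) = 1326 \left(-1175 + \frac{1}{-4096 - 4609}\right) = 1326 \left(-1175 + \frac{1}{-8705}\right) = 1326 \left(-1175 - \frac{1}{8705}\right) = 1326 \left(- \frac{10228376}{8705}\right) = - \frac{13562826576}{8705}$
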